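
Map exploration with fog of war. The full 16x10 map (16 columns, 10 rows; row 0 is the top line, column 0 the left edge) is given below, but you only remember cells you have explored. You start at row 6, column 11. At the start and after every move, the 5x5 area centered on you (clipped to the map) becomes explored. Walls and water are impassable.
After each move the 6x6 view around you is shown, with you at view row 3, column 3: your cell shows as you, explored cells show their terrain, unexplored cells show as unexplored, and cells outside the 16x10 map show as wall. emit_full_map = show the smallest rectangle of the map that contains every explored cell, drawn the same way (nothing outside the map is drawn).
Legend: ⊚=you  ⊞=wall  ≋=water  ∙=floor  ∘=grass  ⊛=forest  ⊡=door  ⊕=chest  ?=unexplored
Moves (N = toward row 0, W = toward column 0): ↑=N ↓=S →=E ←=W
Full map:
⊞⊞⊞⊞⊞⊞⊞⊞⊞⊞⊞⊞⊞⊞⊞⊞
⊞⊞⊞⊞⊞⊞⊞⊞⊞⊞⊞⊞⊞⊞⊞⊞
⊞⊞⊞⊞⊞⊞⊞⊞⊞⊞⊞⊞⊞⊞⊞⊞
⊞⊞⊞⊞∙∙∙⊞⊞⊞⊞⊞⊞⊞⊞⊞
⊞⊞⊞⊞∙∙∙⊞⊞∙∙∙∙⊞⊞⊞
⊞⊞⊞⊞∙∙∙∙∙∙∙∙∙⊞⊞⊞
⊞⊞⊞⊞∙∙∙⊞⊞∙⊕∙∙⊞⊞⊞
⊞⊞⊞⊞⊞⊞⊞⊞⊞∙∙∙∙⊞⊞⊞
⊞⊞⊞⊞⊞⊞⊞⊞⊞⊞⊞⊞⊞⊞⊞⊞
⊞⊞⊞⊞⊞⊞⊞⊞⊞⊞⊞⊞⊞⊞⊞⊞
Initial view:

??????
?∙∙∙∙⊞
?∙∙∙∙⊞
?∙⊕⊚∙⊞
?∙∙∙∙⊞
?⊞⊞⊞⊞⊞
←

??????
?⊞∙∙∙∙
?∙∙∙∙∙
?⊞∙⊚∙∙
?⊞∙∙∙∙
?⊞⊞⊞⊞⊞

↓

?⊞∙∙∙∙
?∙∙∙∙∙
?⊞∙⊕∙∙
?⊞∙⊚∙∙
?⊞⊞⊞⊞⊞
?⊞⊞⊞⊞⊞

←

??⊞∙∙∙
?∙∙∙∙∙
?⊞⊞∙⊕∙
?⊞⊞⊚∙∙
?⊞⊞⊞⊞⊞
?⊞⊞⊞⊞⊞

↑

??????
?⊞⊞∙∙∙
?∙∙∙∙∙
?⊞⊞⊚⊕∙
?⊞⊞∙∙∙
?⊞⊞⊞⊞⊞

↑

??????
?⊞⊞⊞⊞⊞
?⊞⊞∙∙∙
?∙∙⊚∙∙
?⊞⊞∙⊕∙
?⊞⊞∙∙∙

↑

??????
?⊞⊞⊞⊞⊞
?⊞⊞⊞⊞⊞
?⊞⊞⊚∙∙
?∙∙∙∙∙
?⊞⊞∙⊕∙

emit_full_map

⊞⊞⊞⊞⊞??
⊞⊞⊞⊞⊞??
⊞⊞⊚∙∙∙⊞
∙∙∙∙∙∙⊞
⊞⊞∙⊕∙∙⊞
⊞⊞∙∙∙∙⊞
⊞⊞⊞⊞⊞⊞⊞
⊞⊞⊞⊞⊞⊞?

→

??????
⊞⊞⊞⊞⊞⊞
⊞⊞⊞⊞⊞⊞
⊞⊞∙⊚∙∙
∙∙∙∙∙∙
⊞⊞∙⊕∙∙

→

??????
⊞⊞⊞⊞⊞⊞
⊞⊞⊞⊞⊞⊞
⊞∙∙⊚∙⊞
∙∙∙∙∙⊞
⊞∙⊕∙∙⊞

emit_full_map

⊞⊞⊞⊞⊞⊞⊞
⊞⊞⊞⊞⊞⊞⊞
⊞⊞∙∙⊚∙⊞
∙∙∙∙∙∙⊞
⊞⊞∙⊕∙∙⊞
⊞⊞∙∙∙∙⊞
⊞⊞⊞⊞⊞⊞⊞
⊞⊞⊞⊞⊞⊞?


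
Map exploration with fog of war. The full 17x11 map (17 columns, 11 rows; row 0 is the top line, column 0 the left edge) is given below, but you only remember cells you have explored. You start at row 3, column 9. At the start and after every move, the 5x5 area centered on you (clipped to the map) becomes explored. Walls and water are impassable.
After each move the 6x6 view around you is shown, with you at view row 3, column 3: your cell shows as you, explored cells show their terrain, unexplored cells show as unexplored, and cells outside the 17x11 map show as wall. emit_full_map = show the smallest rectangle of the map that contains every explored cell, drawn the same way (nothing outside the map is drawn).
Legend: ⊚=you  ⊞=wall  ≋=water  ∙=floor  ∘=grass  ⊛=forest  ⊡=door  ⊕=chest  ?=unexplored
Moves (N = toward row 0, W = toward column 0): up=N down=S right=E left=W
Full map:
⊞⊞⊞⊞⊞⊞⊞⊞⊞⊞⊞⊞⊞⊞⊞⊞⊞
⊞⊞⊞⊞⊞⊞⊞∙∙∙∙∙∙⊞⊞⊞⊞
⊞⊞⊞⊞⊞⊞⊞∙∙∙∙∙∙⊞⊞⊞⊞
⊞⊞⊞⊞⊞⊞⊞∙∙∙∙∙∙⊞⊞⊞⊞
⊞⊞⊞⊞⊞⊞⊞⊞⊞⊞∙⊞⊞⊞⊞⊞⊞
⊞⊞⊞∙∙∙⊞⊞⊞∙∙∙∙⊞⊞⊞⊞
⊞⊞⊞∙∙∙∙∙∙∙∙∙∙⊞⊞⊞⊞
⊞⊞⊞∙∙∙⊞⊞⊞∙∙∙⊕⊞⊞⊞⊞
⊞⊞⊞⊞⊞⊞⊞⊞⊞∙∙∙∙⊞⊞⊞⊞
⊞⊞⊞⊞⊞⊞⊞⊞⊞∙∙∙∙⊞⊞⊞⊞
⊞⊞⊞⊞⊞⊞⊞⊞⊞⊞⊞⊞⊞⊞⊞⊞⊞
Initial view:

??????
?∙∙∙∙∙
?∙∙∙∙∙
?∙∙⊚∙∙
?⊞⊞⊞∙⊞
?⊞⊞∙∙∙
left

??????
?⊞∙∙∙∙
?⊞∙∙∙∙
?⊞∙⊚∙∙
?⊞⊞⊞⊞∙
?⊞⊞⊞∙∙

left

??????
?⊞⊞∙∙∙
?⊞⊞∙∙∙
?⊞⊞⊚∙∙
?⊞⊞⊞⊞⊞
?∙⊞⊞⊞∙

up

⊞⊞⊞⊞⊞⊞
?⊞⊞⊞⊞⊞
?⊞⊞∙∙∙
?⊞⊞⊚∙∙
?⊞⊞∙∙∙
?⊞⊞⊞⊞⊞

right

⊞⊞⊞⊞⊞⊞
⊞⊞⊞⊞⊞⊞
⊞⊞∙∙∙∙
⊞⊞∙⊚∙∙
⊞⊞∙∙∙∙
⊞⊞⊞⊞⊞∙

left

⊞⊞⊞⊞⊞⊞
?⊞⊞⊞⊞⊞
?⊞⊞∙∙∙
?⊞⊞⊚∙∙
?⊞⊞∙∙∙
?⊞⊞⊞⊞⊞

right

⊞⊞⊞⊞⊞⊞
⊞⊞⊞⊞⊞⊞
⊞⊞∙∙∙∙
⊞⊞∙⊚∙∙
⊞⊞∙∙∙∙
⊞⊞⊞⊞⊞∙

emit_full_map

⊞⊞⊞⊞⊞⊞?
⊞⊞∙∙∙∙∙
⊞⊞∙⊚∙∙∙
⊞⊞∙∙∙∙∙
⊞⊞⊞⊞⊞∙⊞
∙⊞⊞⊞∙∙∙


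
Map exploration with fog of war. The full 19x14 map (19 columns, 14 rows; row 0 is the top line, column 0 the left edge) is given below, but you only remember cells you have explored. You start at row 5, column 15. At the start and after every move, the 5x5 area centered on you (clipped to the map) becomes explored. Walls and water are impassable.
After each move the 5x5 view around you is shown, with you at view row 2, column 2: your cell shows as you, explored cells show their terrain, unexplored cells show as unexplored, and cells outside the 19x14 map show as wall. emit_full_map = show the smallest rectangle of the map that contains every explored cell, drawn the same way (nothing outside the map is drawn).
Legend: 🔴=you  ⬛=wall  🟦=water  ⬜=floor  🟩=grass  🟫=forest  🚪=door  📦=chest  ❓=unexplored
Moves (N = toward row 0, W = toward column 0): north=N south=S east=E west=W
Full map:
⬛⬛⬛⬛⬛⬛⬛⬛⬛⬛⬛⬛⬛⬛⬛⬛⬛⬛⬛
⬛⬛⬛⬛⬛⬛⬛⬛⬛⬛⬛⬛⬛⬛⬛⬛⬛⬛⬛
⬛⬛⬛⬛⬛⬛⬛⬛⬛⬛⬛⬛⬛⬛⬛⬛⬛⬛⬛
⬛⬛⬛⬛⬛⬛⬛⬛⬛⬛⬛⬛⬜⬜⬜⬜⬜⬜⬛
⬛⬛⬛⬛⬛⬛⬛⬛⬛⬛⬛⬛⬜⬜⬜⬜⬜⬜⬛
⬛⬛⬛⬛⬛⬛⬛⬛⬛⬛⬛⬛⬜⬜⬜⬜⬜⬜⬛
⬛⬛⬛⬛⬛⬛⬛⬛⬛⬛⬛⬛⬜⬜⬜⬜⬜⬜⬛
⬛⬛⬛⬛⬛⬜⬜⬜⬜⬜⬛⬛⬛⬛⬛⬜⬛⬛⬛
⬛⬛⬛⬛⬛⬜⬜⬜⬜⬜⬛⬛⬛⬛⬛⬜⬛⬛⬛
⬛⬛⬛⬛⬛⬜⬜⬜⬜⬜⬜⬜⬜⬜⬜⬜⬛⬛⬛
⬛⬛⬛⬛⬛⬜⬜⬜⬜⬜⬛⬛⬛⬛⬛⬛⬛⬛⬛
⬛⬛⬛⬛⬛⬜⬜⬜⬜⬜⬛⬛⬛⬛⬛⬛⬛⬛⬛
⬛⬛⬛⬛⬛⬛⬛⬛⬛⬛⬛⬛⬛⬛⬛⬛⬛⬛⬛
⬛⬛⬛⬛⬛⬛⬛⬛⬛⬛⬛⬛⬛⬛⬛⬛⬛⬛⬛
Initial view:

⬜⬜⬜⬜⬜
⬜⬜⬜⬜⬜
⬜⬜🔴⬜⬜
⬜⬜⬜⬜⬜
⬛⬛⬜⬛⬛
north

⬛⬛⬛⬛⬛
⬜⬜⬜⬜⬜
⬜⬜🔴⬜⬜
⬜⬜⬜⬜⬜
⬜⬜⬜⬜⬜

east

⬛⬛⬛⬛⬛
⬜⬜⬜⬜⬛
⬜⬜🔴⬜⬛
⬜⬜⬜⬜⬛
⬜⬜⬜⬜⬛

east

⬛⬛⬛⬛⬛
⬜⬜⬜⬛⬛
⬜⬜🔴⬛⬛
⬜⬜⬜⬛⬛
⬜⬜⬜⬛⬛

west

⬛⬛⬛⬛⬛
⬜⬜⬜⬜⬛
⬜⬜🔴⬜⬛
⬜⬜⬜⬜⬛
⬜⬜⬜⬜⬛

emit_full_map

⬛⬛⬛⬛⬛⬛
⬜⬜⬜⬜⬜⬛
⬜⬜⬜🔴⬜⬛
⬜⬜⬜⬜⬜⬛
⬜⬜⬜⬜⬜⬛
⬛⬛⬜⬛⬛❓

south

⬜⬜⬜⬜⬛
⬜⬜⬜⬜⬛
⬜⬜🔴⬜⬛
⬜⬜⬜⬜⬛
⬛⬜⬛⬛⬛


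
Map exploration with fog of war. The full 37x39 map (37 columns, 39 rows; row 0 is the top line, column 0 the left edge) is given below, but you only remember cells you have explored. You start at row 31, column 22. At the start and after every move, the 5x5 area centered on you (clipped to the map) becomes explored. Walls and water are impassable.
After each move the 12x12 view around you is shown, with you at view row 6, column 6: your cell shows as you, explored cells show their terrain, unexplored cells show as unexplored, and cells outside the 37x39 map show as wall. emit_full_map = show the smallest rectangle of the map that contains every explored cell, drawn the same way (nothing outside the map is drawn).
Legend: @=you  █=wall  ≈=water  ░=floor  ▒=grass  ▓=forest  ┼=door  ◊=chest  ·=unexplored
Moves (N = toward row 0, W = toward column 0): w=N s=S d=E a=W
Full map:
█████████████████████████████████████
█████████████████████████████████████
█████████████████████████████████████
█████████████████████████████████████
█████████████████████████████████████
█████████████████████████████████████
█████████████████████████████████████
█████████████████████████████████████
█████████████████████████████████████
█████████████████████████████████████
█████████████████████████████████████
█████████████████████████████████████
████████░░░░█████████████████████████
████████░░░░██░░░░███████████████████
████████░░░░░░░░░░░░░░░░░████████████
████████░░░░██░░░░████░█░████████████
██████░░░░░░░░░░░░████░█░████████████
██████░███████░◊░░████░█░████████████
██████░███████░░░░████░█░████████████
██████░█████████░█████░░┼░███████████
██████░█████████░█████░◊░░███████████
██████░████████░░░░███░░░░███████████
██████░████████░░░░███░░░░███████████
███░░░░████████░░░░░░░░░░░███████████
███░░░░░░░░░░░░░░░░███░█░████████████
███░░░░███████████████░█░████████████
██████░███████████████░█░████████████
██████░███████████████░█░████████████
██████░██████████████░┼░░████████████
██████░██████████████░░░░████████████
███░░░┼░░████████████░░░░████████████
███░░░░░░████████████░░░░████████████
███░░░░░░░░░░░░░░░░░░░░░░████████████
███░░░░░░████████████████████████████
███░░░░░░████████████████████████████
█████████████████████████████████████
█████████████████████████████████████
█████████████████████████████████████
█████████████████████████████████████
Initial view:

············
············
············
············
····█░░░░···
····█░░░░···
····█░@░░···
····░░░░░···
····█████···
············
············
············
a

············
············
············
············
····██░░░░··
····██░░░░··
····██@░░░··
····░░░░░░··
····██████··
············
············
············

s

············
············
············
····██░░░░··
····██░░░░··
····██░░░░··
····░░@░░░··
····██████··
····█████···
············
············
············

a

············
············
············
·····██░░░░·
····███░░░░·
····███░░░░·
····░░@░░░░·
····███████·
····██████··
············
············
············

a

············
············
············
······██░░░░
····████░░░░
····████░░░░
····░░@░░░░░
····████████
····███████·
············
············
············

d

············
············
············
·····██░░░░·
···████░░░░·
···████░░░░·
···░░░@░░░░·
···████████·
···███████··
············
············
············

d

············
············
············
····██░░░░··
··████░░░░··
··████░░░░··
··░░░░@░░░··
··████████··
··███████···
············
············
············

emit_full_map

··██░░░░
████░░░░
████░░░░
░░░░@░░░
████████
███████·

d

············
············
············
···██░░░░···
·████░░░░···
·████░░░░···
·░░░░░@░░···
·████████···
·████████···
············
············
············

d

············
············
············
··██░░░░····
████░░░░█···
████░░░░█···
░░░░░░@░█···
█████████···
█████████···
············
············
············

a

············
············
············
···██░░░░···
·████░░░░█··
·████░░░░█··
·░░░░░@░░█··
·█████████··
·█████████··
············
············
············

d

············
············
············
··██░░░░····
████░░░░█···
████░░░░█···
░░░░░░@░█···
█████████···
█████████···
············
············
············

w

············
············
············
············
··██░░░░█···
████░░░░█···
████░░@░█···
░░░░░░░░█···
█████████···
█████████···
············
············

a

············
············
············
············
···██░░░░█··
·████░░░░█··
·████░@░░█··
·░░░░░░░░█··
·█████████··
·█████████··
············
············

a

············
············
············
············
····██░░░░█·
··████░░░░█·
··████@░░░█·
··░░░░░░░░█·
··█████████·
··█████████·
············
············

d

············
············
············
············
···██░░░░█··
·████░░░░█··
·████░@░░█··
·░░░░░░░░█··
·█████████··
·█████████··
············
············

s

············
············
············
···██░░░░█··
·████░░░░█··
·████░░░░█··
·░░░░░@░░█··
·█████████··
·█████████··
············
············
············

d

············
············
············
··██░░░░█···
████░░░░█···
████░░░░█···
░░░░░░@░█···
█████████···
█████████···
············
············
············

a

············
············
············
···██░░░░█··
·████░░░░█··
·████░░░░█··
·░░░░░@░░█··
·█████████··
·█████████··
············
············
············

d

············
············
············
··██░░░░█···
████░░░░█···
████░░░░█···
░░░░░░@░█···
█████████···
█████████···
············
············
············

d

············
············
············
·██░░░░█····
███░░░░██···
███░░░░██···
░░░░░░@██···
█████████···
█████████···
············
············
············

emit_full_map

··██░░░░█·
████░░░░██
████░░░░██
░░░░░░░@██
██████████
██████████

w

············
············
············
············
·██░░░░██···
███░░░░██···
███░░░@██···
░░░░░░░██···
█████████···
█████████···
············
············

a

············
············
············
············
··██░░░░██··
████░░░░██··
████░░@░██··
░░░░░░░░██··
██████████··
██████████··
············
············

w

············
············
············
············
····░┼░░█···
··██░░░░██··
████░░@░██··
████░░░░██··
░░░░░░░░██··
██████████··
██████████··
············

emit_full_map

····░┼░░█·
··██░░░░██
████░░@░██
████░░░░██
░░░░░░░░██
██████████
██████████


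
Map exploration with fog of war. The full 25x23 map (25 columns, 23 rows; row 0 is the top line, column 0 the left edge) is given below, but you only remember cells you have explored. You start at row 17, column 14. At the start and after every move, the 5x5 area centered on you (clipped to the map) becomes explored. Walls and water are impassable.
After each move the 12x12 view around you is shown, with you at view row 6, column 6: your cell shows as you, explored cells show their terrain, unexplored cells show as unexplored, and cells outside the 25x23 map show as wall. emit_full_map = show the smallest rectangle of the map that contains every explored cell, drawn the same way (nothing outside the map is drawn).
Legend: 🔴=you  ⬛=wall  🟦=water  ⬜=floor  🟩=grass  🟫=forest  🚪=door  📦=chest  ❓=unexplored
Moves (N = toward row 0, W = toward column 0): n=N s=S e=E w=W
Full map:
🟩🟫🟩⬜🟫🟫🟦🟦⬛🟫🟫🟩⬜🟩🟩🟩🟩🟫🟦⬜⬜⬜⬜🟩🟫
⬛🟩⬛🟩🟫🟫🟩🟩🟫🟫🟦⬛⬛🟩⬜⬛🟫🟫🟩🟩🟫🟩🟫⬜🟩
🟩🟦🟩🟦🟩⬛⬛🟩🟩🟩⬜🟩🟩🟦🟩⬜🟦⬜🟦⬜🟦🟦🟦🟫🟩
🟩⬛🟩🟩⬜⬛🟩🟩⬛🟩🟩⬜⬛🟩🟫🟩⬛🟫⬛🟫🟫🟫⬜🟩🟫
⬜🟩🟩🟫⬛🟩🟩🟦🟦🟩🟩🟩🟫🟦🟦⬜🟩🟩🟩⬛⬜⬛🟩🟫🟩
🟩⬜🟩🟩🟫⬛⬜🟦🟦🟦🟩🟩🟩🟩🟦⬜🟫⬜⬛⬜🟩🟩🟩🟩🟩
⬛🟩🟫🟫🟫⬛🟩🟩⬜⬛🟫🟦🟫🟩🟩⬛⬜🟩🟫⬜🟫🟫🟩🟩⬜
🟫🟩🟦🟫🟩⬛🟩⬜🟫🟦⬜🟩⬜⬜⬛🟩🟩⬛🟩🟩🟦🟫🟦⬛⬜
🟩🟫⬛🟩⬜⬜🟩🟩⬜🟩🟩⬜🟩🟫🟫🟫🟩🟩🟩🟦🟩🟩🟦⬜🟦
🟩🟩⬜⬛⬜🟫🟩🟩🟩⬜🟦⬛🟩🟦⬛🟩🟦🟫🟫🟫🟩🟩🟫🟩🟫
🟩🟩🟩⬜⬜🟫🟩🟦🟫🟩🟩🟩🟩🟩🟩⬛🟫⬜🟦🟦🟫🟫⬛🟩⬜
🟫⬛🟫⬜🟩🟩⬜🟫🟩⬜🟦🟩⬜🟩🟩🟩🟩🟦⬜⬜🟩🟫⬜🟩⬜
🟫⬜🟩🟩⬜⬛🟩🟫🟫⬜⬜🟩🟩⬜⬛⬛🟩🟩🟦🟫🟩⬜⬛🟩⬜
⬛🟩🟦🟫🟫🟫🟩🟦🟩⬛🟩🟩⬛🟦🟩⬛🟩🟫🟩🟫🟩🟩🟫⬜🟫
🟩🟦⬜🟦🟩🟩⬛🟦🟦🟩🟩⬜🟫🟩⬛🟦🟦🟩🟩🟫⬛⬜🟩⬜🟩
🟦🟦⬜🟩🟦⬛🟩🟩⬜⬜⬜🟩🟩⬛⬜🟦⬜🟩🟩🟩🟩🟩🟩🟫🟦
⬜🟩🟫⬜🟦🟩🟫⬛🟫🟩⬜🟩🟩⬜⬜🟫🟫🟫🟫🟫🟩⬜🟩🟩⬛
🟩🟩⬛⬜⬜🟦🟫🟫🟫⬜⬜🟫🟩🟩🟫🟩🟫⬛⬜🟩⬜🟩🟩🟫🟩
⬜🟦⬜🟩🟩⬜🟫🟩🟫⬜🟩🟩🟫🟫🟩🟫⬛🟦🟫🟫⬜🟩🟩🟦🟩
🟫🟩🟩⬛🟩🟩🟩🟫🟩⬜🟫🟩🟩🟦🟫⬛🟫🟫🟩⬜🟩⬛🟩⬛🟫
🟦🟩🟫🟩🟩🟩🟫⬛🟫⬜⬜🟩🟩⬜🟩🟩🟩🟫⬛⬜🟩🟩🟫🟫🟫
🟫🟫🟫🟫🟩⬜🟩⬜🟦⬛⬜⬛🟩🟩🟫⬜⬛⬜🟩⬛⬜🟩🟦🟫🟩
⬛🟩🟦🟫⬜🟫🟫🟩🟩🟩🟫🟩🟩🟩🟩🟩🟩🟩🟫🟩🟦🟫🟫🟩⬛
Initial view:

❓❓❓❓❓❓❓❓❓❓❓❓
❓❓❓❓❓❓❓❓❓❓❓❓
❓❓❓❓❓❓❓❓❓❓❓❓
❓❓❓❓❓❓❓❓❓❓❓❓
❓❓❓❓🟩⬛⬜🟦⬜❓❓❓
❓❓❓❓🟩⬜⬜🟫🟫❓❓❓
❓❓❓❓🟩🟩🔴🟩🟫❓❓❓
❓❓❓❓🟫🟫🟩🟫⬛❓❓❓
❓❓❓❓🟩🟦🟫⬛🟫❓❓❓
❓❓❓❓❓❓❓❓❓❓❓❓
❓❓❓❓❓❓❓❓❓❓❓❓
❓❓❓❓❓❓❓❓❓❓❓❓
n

❓❓❓❓❓❓❓❓❓❓❓❓
❓❓❓❓❓❓❓❓❓❓❓❓
❓❓❓❓❓❓❓❓❓❓❓❓
❓❓❓❓❓❓❓❓❓❓❓❓
❓❓❓❓🟫🟩⬛🟦🟦❓❓❓
❓❓❓❓🟩⬛⬜🟦⬜❓❓❓
❓❓❓❓🟩⬜🔴🟫🟫❓❓❓
❓❓❓❓🟩🟩🟫🟩🟫❓❓❓
❓❓❓❓🟫🟫🟩🟫⬛❓❓❓
❓❓❓❓🟩🟦🟫⬛🟫❓❓❓
❓❓❓❓❓❓❓❓❓❓❓❓
❓❓❓❓❓❓❓❓❓❓❓❓

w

❓❓❓❓❓❓❓❓❓❓❓❓
❓❓❓❓❓❓❓❓❓❓❓❓
❓❓❓❓❓❓❓❓❓❓❓❓
❓❓❓❓❓❓❓❓❓❓❓❓
❓❓❓❓⬜🟫🟩⬛🟦🟦❓❓
❓❓❓❓🟩🟩⬛⬜🟦⬜❓❓
❓❓❓❓🟩🟩🔴⬜🟫🟫❓❓
❓❓❓❓🟫🟩🟩🟫🟩🟫❓❓
❓❓❓❓🟩🟫🟫🟩🟫⬛❓❓
❓❓❓❓❓🟩🟦🟫⬛🟫❓❓
❓❓❓❓❓❓❓❓❓❓❓❓
❓❓❓❓❓❓❓❓❓❓❓❓

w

❓❓❓❓❓❓❓❓❓❓❓❓
❓❓❓❓❓❓❓❓❓❓❓❓
❓❓❓❓❓❓❓❓❓❓❓❓
❓❓❓❓❓❓❓❓❓❓❓❓
❓❓❓❓🟩⬜🟫🟩⬛🟦🟦❓
❓❓❓❓⬜🟩🟩⬛⬜🟦⬜❓
❓❓❓❓⬜🟩🔴⬜⬜🟫🟫❓
❓❓❓❓⬜🟫🟩🟩🟫🟩🟫❓
❓❓❓❓🟩🟩🟫🟫🟩🟫⬛❓
❓❓❓❓❓❓🟩🟦🟫⬛🟫❓
❓❓❓❓❓❓❓❓❓❓❓❓
❓❓❓❓❓❓❓❓❓❓❓❓

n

❓❓❓❓❓❓❓❓❓❓❓❓
❓❓❓❓❓❓❓❓❓❓❓❓
❓❓❓❓❓❓❓❓❓❓❓❓
❓❓❓❓❓❓❓❓❓❓❓❓
❓❓❓❓🟩🟩⬛🟦🟩❓❓❓
❓❓❓❓🟩⬜🟫🟩⬛🟦🟦❓
❓❓❓❓⬜🟩🔴⬛⬜🟦⬜❓
❓❓❓❓⬜🟩🟩⬜⬜🟫🟫❓
❓❓❓❓⬜🟫🟩🟩🟫🟩🟫❓
❓❓❓❓🟩🟩🟫🟫🟩🟫⬛❓
❓❓❓❓❓❓🟩🟦🟫⬛🟫❓
❓❓❓❓❓❓❓❓❓❓❓❓

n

❓❓❓❓❓❓❓❓❓❓❓❓
❓❓❓❓❓❓❓❓❓❓❓❓
❓❓❓❓❓❓❓❓❓❓❓❓
❓❓❓❓❓❓❓❓❓❓❓❓
❓❓❓❓⬜🟩🟩⬜⬛❓❓❓
❓❓❓❓🟩🟩⬛🟦🟩❓❓❓
❓❓❓❓🟩⬜🔴🟩⬛🟦🟦❓
❓❓❓❓⬜🟩🟩⬛⬜🟦⬜❓
❓❓❓❓⬜🟩🟩⬜⬜🟫🟫❓
❓❓❓❓⬜🟫🟩🟩🟫🟩🟫❓
❓❓❓❓🟩🟩🟫🟫🟩🟫⬛❓
❓❓❓❓❓❓🟩🟦🟫⬛🟫❓

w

❓❓❓❓❓❓❓❓❓❓❓❓
❓❓❓❓❓❓❓❓❓❓❓❓
❓❓❓❓❓❓❓❓❓❓❓❓
❓❓❓❓❓❓❓❓❓❓❓❓
❓❓❓❓⬜⬜🟩🟩⬜⬛❓❓
❓❓❓❓⬛🟩🟩⬛🟦🟩❓❓
❓❓❓❓🟩🟩🔴🟫🟩⬛🟦🟦
❓❓❓❓⬜⬜🟩🟩⬛⬜🟦⬜
❓❓❓❓🟩⬜🟩🟩⬜⬜🟫🟫
❓❓❓❓❓⬜🟫🟩🟩🟫🟩🟫
❓❓❓❓❓🟩🟩🟫🟫🟩🟫⬛
❓❓❓❓❓❓❓🟩🟦🟫⬛🟫

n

❓❓❓❓❓❓❓❓❓❓❓❓
❓❓❓❓❓❓❓❓❓❓❓❓
❓❓❓❓❓❓❓❓❓❓❓❓
❓❓❓❓❓❓❓❓❓❓❓❓
❓❓❓❓⬜🟦🟩⬜🟩❓❓❓
❓❓❓❓⬜⬜🟩🟩⬜⬛❓❓
❓❓❓❓⬛🟩🔴⬛🟦🟩❓❓
❓❓❓❓🟩🟩⬜🟫🟩⬛🟦🟦
❓❓❓❓⬜⬜🟩🟩⬛⬜🟦⬜
❓❓❓❓🟩⬜🟩🟩⬜⬜🟫🟫
❓❓❓❓❓⬜🟫🟩🟩🟫🟩🟫
❓❓❓❓❓🟩🟩🟫🟫🟩🟫⬛

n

❓❓❓❓❓❓❓❓❓❓❓❓
❓❓❓❓❓❓❓❓❓❓❓❓
❓❓❓❓❓❓❓❓❓❓❓❓
❓❓❓❓❓❓❓❓❓❓❓❓
❓❓❓❓🟩🟩🟩🟩🟩❓❓❓
❓❓❓❓⬜🟦🟩⬜🟩❓❓❓
❓❓❓❓⬜⬜🔴🟩⬜⬛❓❓
❓❓❓❓⬛🟩🟩⬛🟦🟩❓❓
❓❓❓❓🟩🟩⬜🟫🟩⬛🟦🟦
❓❓❓❓⬜⬜🟩🟩⬛⬜🟦⬜
❓❓❓❓🟩⬜🟩🟩⬜⬜🟫🟫
❓❓❓❓❓⬜🟫🟩🟩🟫🟩🟫

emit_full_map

🟩🟩🟩🟩🟩❓❓❓
⬜🟦🟩⬜🟩❓❓❓
⬜⬜🔴🟩⬜⬛❓❓
⬛🟩🟩⬛🟦🟩❓❓
🟩🟩⬜🟫🟩⬛🟦🟦
⬜⬜🟩🟩⬛⬜🟦⬜
🟩⬜🟩🟩⬜⬜🟫🟫
❓⬜🟫🟩🟩🟫🟩🟫
❓🟩🟩🟫🟫🟩🟫⬛
❓❓❓🟩🟦🟫⬛🟫

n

❓❓❓❓❓❓❓❓❓❓❓❓
❓❓❓❓❓❓❓❓❓❓❓❓
❓❓❓❓❓❓❓❓❓❓❓❓
❓❓❓❓❓❓❓❓❓❓❓❓
❓❓❓❓⬜🟦⬛🟩🟦❓❓❓
❓❓❓❓🟩🟩🟩🟩🟩❓❓❓
❓❓❓❓⬜🟦🔴⬜🟩❓❓❓
❓❓❓❓⬜⬜🟩🟩⬜⬛❓❓
❓❓❓❓⬛🟩🟩⬛🟦🟩❓❓
❓❓❓❓🟩🟩⬜🟫🟩⬛🟦🟦
❓❓❓❓⬜⬜🟩🟩⬛⬜🟦⬜
❓❓❓❓🟩⬜🟩🟩⬜⬜🟫🟫

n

❓❓❓❓❓❓❓❓❓❓❓❓
❓❓❓❓❓❓❓❓❓❓❓❓
❓❓❓❓❓❓❓❓❓❓❓❓
❓❓❓❓❓❓❓❓❓❓❓❓
❓❓❓❓🟩🟩⬜🟩🟫❓❓❓
❓❓❓❓⬜🟦⬛🟩🟦❓❓❓
❓❓❓❓🟩🟩🔴🟩🟩❓❓❓
❓❓❓❓⬜🟦🟩⬜🟩❓❓❓
❓❓❓❓⬜⬜🟩🟩⬜⬛❓❓
❓❓❓❓⬛🟩🟩⬛🟦🟩❓❓
❓❓❓❓🟩🟩⬜🟫🟩⬛🟦🟦
❓❓❓❓⬜⬜🟩🟩⬛⬜🟦⬜

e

❓❓❓❓❓❓❓❓❓❓❓❓
❓❓❓❓❓❓❓❓❓❓❓❓
❓❓❓❓❓❓❓❓❓❓❓❓
❓❓❓❓❓❓❓❓❓❓❓❓
❓❓❓🟩🟩⬜🟩🟫🟫❓❓❓
❓❓❓⬜🟦⬛🟩🟦⬛❓❓❓
❓❓❓🟩🟩🟩🔴🟩🟩❓❓❓
❓❓❓⬜🟦🟩⬜🟩🟩❓❓❓
❓❓❓⬜⬜🟩🟩⬜⬛❓❓❓
❓❓❓⬛🟩🟩⬛🟦🟩❓❓❓
❓❓❓🟩🟩⬜🟫🟩⬛🟦🟦❓
❓❓❓⬜⬜🟩🟩⬛⬜🟦⬜❓

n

❓❓❓❓❓❓❓❓❓❓❓❓
❓❓❓❓❓❓❓❓❓❓❓❓
❓❓❓❓❓❓❓❓❓❓❓❓
❓❓❓❓❓❓❓❓❓❓❓❓
❓❓❓❓⬜🟩⬜⬜⬛❓❓❓
❓❓❓🟩🟩⬜🟩🟫🟫❓❓❓
❓❓❓⬜🟦⬛🔴🟦⬛❓❓❓
❓❓❓🟩🟩🟩🟩🟩🟩❓❓❓
❓❓❓⬜🟦🟩⬜🟩🟩❓❓❓
❓❓❓⬜⬜🟩🟩⬜⬛❓❓❓
❓❓❓⬛🟩🟩⬛🟦🟩❓❓❓
❓❓❓🟩🟩⬜🟫🟩⬛🟦🟦❓

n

❓❓❓❓❓❓❓❓❓❓❓❓
❓❓❓❓❓❓❓❓❓❓❓❓
❓❓❓❓❓❓❓❓❓❓❓❓
❓❓❓❓❓❓❓❓❓❓❓❓
❓❓❓❓🟫🟦🟫🟩🟩❓❓❓
❓❓❓❓⬜🟩⬜⬜⬛❓❓❓
❓❓❓🟩🟩⬜🔴🟫🟫❓❓❓
❓❓❓⬜🟦⬛🟩🟦⬛❓❓❓
❓❓❓🟩🟩🟩🟩🟩🟩❓❓❓
❓❓❓⬜🟦🟩⬜🟩🟩❓❓❓
❓❓❓⬜⬜🟩🟩⬜⬛❓❓❓
❓❓❓⬛🟩🟩⬛🟦🟩❓❓❓

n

❓❓❓❓❓❓❓❓❓❓❓❓
❓❓❓❓❓❓❓❓❓❓❓❓
❓❓❓❓❓❓❓❓❓❓❓❓
❓❓❓❓❓❓❓❓❓❓❓❓
❓❓❓❓🟩🟩🟩🟩🟦❓❓❓
❓❓❓❓🟫🟦🟫🟩🟩❓❓❓
❓❓❓❓⬜🟩🔴⬜⬛❓❓❓
❓❓❓🟩🟩⬜🟩🟫🟫❓❓❓
❓❓❓⬜🟦⬛🟩🟦⬛❓❓❓
❓❓❓🟩🟩🟩🟩🟩🟩❓❓❓
❓❓❓⬜🟦🟩⬜🟩🟩❓❓❓
❓❓❓⬜⬜🟩🟩⬜⬛❓❓❓

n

❓❓❓❓❓❓❓❓❓❓❓❓
❓❓❓❓❓❓❓❓❓❓❓❓
❓❓❓❓❓❓❓❓❓❓❓❓
❓❓❓❓❓❓❓❓❓❓❓❓
❓❓❓❓🟩🟩🟫🟦🟦❓❓❓
❓❓❓❓🟩🟩🟩🟩🟦❓❓❓
❓❓❓❓🟫🟦🔴🟩🟩❓❓❓
❓❓❓❓⬜🟩⬜⬜⬛❓❓❓
❓❓❓🟩🟩⬜🟩🟫🟫❓❓❓
❓❓❓⬜🟦⬛🟩🟦⬛❓❓❓
❓❓❓🟩🟩🟩🟩🟩🟩❓❓❓
❓❓❓⬜🟦🟩⬜🟩🟩❓❓❓

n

⬛⬛⬛⬛⬛⬛⬛⬛⬛⬛⬛⬛
❓❓❓❓❓❓❓❓❓❓❓❓
❓❓❓❓❓❓❓❓❓❓❓❓
❓❓❓❓❓❓❓❓❓❓❓❓
❓❓❓❓🟩⬜⬛🟩🟫❓❓❓
❓❓❓❓🟩🟩🟫🟦🟦❓❓❓
❓❓❓❓🟩🟩🔴🟩🟦❓❓❓
❓❓❓❓🟫🟦🟫🟩🟩❓❓❓
❓❓❓❓⬜🟩⬜⬜⬛❓❓❓
❓❓❓🟩🟩⬜🟩🟫🟫❓❓❓
❓❓❓⬜🟦⬛🟩🟦⬛❓❓❓
❓❓❓🟩🟩🟩🟩🟩🟩❓❓❓

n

⬛⬛⬛⬛⬛⬛⬛⬛⬛⬛⬛⬛
⬛⬛⬛⬛⬛⬛⬛⬛⬛⬛⬛⬛
❓❓❓❓❓❓❓❓❓❓❓❓
❓❓❓❓❓❓❓❓❓❓❓❓
❓❓❓❓⬜🟩🟩🟦🟩❓❓❓
❓❓❓❓🟩⬜⬛🟩🟫❓❓❓
❓❓❓❓🟩🟩🔴🟦🟦❓❓❓
❓❓❓❓🟩🟩🟩🟩🟦❓❓❓
❓❓❓❓🟫🟦🟫🟩🟩❓❓❓
❓❓❓❓⬜🟩⬜⬜⬛❓❓❓
❓❓❓🟩🟩⬜🟩🟫🟫❓❓❓
❓❓❓⬜🟦⬛🟩🟦⬛❓❓❓

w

⬛⬛⬛⬛⬛⬛⬛⬛⬛⬛⬛⬛
⬛⬛⬛⬛⬛⬛⬛⬛⬛⬛⬛⬛
❓❓❓❓❓❓❓❓❓❓❓❓
❓❓❓❓❓❓❓❓❓❓❓❓
❓❓❓❓🟩⬜🟩🟩🟦🟩❓❓
❓❓❓❓🟩🟩⬜⬛🟩🟫❓❓
❓❓❓❓🟩🟩🔴🟫🟦🟦❓❓
❓❓❓❓🟦🟩🟩🟩🟩🟦❓❓
❓❓❓❓⬛🟫🟦🟫🟩🟩❓❓
❓❓❓❓❓⬜🟩⬜⬜⬛❓❓
❓❓❓❓🟩🟩⬜🟩🟫🟫❓❓
❓❓❓❓⬜🟦⬛🟩🟦⬛❓❓

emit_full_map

🟩⬜🟩🟩🟦🟩❓❓
🟩🟩⬜⬛🟩🟫❓❓
🟩🟩🔴🟫🟦🟦❓❓
🟦🟩🟩🟩🟩🟦❓❓
⬛🟫🟦🟫🟩🟩❓❓
❓⬜🟩⬜⬜⬛❓❓
🟩🟩⬜🟩🟫🟫❓❓
⬜🟦⬛🟩🟦⬛❓❓
🟩🟩🟩🟩🟩🟩❓❓
⬜🟦🟩⬜🟩🟩❓❓
⬜⬜🟩🟩⬜⬛❓❓
⬛🟩🟩⬛🟦🟩❓❓
🟩🟩⬜🟫🟩⬛🟦🟦
⬜⬜🟩🟩⬛⬜🟦⬜
🟩⬜🟩🟩⬜⬜🟫🟫
❓⬜🟫🟩🟩🟫🟩🟫
❓🟩🟩🟫🟫🟩🟫⬛
❓❓❓🟩🟦🟫⬛🟫

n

⬛⬛⬛⬛⬛⬛⬛⬛⬛⬛⬛⬛
⬛⬛⬛⬛⬛⬛⬛⬛⬛⬛⬛⬛
⬛⬛⬛⬛⬛⬛⬛⬛⬛⬛⬛⬛
❓❓❓❓❓❓❓❓❓❓❓❓
❓❓❓❓🟫🟦⬛⬛🟩❓❓❓
❓❓❓❓🟩⬜🟩🟩🟦🟩❓❓
❓❓❓❓🟩🟩🔴⬛🟩🟫❓❓
❓❓❓❓🟩🟩🟩🟫🟦🟦❓❓
❓❓❓❓🟦🟩🟩🟩🟩🟦❓❓
❓❓❓❓⬛🟫🟦🟫🟩🟩❓❓
❓❓❓❓❓⬜🟩⬜⬜⬛❓❓
❓❓❓❓🟩🟩⬜🟩🟫🟫❓❓

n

⬛⬛⬛⬛⬛⬛⬛⬛⬛⬛⬛⬛
⬛⬛⬛⬛⬛⬛⬛⬛⬛⬛⬛⬛
⬛⬛⬛⬛⬛⬛⬛⬛⬛⬛⬛⬛
⬛⬛⬛⬛⬛⬛⬛⬛⬛⬛⬛⬛
❓❓❓❓🟫🟫🟩⬜🟩❓❓❓
❓❓❓❓🟫🟦⬛⬛🟩❓❓❓
❓❓❓❓🟩⬜🔴🟩🟦🟩❓❓
❓❓❓❓🟩🟩⬜⬛🟩🟫❓❓
❓❓❓❓🟩🟩🟩🟫🟦🟦❓❓
❓❓❓❓🟦🟩🟩🟩🟩🟦❓❓
❓❓❓❓⬛🟫🟦🟫🟩🟩❓❓
❓❓❓❓❓⬜🟩⬜⬜⬛❓❓

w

⬛⬛⬛⬛⬛⬛⬛⬛⬛⬛⬛⬛
⬛⬛⬛⬛⬛⬛⬛⬛⬛⬛⬛⬛
⬛⬛⬛⬛⬛⬛⬛⬛⬛⬛⬛⬛
⬛⬛⬛⬛⬛⬛⬛⬛⬛⬛⬛⬛
❓❓❓❓⬛🟫🟫🟩⬜🟩❓❓
❓❓❓❓🟫🟫🟦⬛⬛🟩❓❓
❓❓❓❓🟩🟩🔴🟩🟩🟦🟩❓
❓❓❓❓⬛🟩🟩⬜⬛🟩🟫❓
❓❓❓❓🟦🟩🟩🟩🟫🟦🟦❓
❓❓❓❓❓🟦🟩🟩🟩🟩🟦❓
❓❓❓❓❓⬛🟫🟦🟫🟩🟩❓
❓❓❓❓❓❓⬜🟩⬜⬜⬛❓

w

⬛⬛⬛⬛⬛⬛⬛⬛⬛⬛⬛⬛
⬛⬛⬛⬛⬛⬛⬛⬛⬛⬛⬛⬛
⬛⬛⬛⬛⬛⬛⬛⬛⬛⬛⬛⬛
⬛⬛⬛⬛⬛⬛⬛⬛⬛⬛⬛⬛
❓❓❓❓🟦⬛🟫🟫🟩⬜🟩❓
❓❓❓❓🟩🟫🟫🟦⬛⬛🟩❓
❓❓❓❓🟩🟩🔴⬜🟩🟩🟦🟩
❓❓❓❓🟩⬛🟩🟩⬜⬛🟩🟫
❓❓❓❓🟦🟦🟩🟩🟩🟫🟦🟦
❓❓❓❓❓❓🟦🟩🟩🟩🟩🟦
❓❓❓❓❓❓⬛🟫🟦🟫🟩🟩
❓❓❓❓❓❓❓⬜🟩⬜⬜⬛

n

⬛⬛⬛⬛⬛⬛⬛⬛⬛⬛⬛⬛
⬛⬛⬛⬛⬛⬛⬛⬛⬛⬛⬛⬛
⬛⬛⬛⬛⬛⬛⬛⬛⬛⬛⬛⬛
⬛⬛⬛⬛⬛⬛⬛⬛⬛⬛⬛⬛
⬛⬛⬛⬛⬛⬛⬛⬛⬛⬛⬛⬛
❓❓❓❓🟦⬛🟫🟫🟩⬜🟩❓
❓❓❓❓🟩🟫🔴🟦⬛⬛🟩❓
❓❓❓❓🟩🟩🟩⬜🟩🟩🟦🟩
❓❓❓❓🟩⬛🟩🟩⬜⬛🟩🟫
❓❓❓❓🟦🟦🟩🟩🟩🟫🟦🟦
❓❓❓❓❓❓🟦🟩🟩🟩🟩🟦
❓❓❓❓❓❓⬛🟫🟦🟫🟩🟩

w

⬛⬛⬛⬛⬛⬛⬛⬛⬛⬛⬛⬛
⬛⬛⬛⬛⬛⬛⬛⬛⬛⬛⬛⬛
⬛⬛⬛⬛⬛⬛⬛⬛⬛⬛⬛⬛
⬛⬛⬛⬛⬛⬛⬛⬛⬛⬛⬛⬛
⬛⬛⬛⬛⬛⬛⬛⬛⬛⬛⬛⬛
❓❓❓❓🟦🟦⬛🟫🟫🟩⬜🟩
❓❓❓❓🟩🟩🔴🟫🟦⬛⬛🟩
❓❓❓❓⬛🟩🟩🟩⬜🟩🟩🟦
❓❓❓❓🟩🟩⬛🟩🟩⬜⬛🟩
❓❓❓❓❓🟦🟦🟩🟩🟩🟫🟦
❓❓❓❓❓❓❓🟦🟩🟩🟩🟩
❓❓❓❓❓❓❓⬛🟫🟦🟫🟩

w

⬛⬛⬛⬛⬛⬛⬛⬛⬛⬛⬛⬛
⬛⬛⬛⬛⬛⬛⬛⬛⬛⬛⬛⬛
⬛⬛⬛⬛⬛⬛⬛⬛⬛⬛⬛⬛
⬛⬛⬛⬛⬛⬛⬛⬛⬛⬛⬛⬛
⬛⬛⬛⬛⬛⬛⬛⬛⬛⬛⬛⬛
❓❓❓❓🟫🟦🟦⬛🟫🟫🟩⬜
❓❓❓❓🟫🟩🔴🟫🟫🟦⬛⬛
❓❓❓❓⬛⬛🟩🟩🟩⬜🟩🟩
❓❓❓❓⬛🟩🟩⬛🟩🟩⬜⬛
❓❓❓❓❓❓🟦🟦🟩🟩🟩🟫
❓❓❓❓❓❓❓❓🟦🟩🟩🟩
❓❓❓❓❓❓❓❓⬛🟫🟦🟫

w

⬛⬛⬛⬛⬛⬛⬛⬛⬛⬛⬛⬛
⬛⬛⬛⬛⬛⬛⬛⬛⬛⬛⬛⬛
⬛⬛⬛⬛⬛⬛⬛⬛⬛⬛⬛⬛
⬛⬛⬛⬛⬛⬛⬛⬛⬛⬛⬛⬛
⬛⬛⬛⬛⬛⬛⬛⬛⬛⬛⬛⬛
❓❓❓❓🟫🟫🟦🟦⬛🟫🟫🟩
❓❓❓❓🟫🟫🔴🟩🟫🟫🟦⬛
❓❓❓❓🟩⬛⬛🟩🟩🟩⬜🟩
❓❓❓❓⬜⬛🟩🟩⬛🟩🟩⬜
❓❓❓❓❓❓❓🟦🟦🟩🟩🟩
❓❓❓❓❓❓❓❓❓🟦🟩🟩
❓❓❓❓❓❓❓❓❓⬛🟫🟦

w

⬛⬛⬛⬛⬛⬛⬛⬛⬛⬛⬛⬛
⬛⬛⬛⬛⬛⬛⬛⬛⬛⬛⬛⬛
⬛⬛⬛⬛⬛⬛⬛⬛⬛⬛⬛⬛
⬛⬛⬛⬛⬛⬛⬛⬛⬛⬛⬛⬛
⬛⬛⬛⬛⬛⬛⬛⬛⬛⬛⬛⬛
⬛❓❓❓⬜🟫🟫🟦🟦⬛🟫🟫
⬛❓❓❓🟩🟫🔴🟩🟩🟫🟫🟦
⬛❓❓❓🟦🟩⬛⬛🟩🟩🟩⬜
⬛❓❓❓🟩⬜⬛🟩🟩⬛🟩🟩
⬛❓❓❓❓❓❓❓🟦🟦🟩🟩
⬛❓❓❓❓❓❓❓❓❓🟦🟩
⬛❓❓❓❓❓❓❓❓❓⬛🟫

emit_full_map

⬜🟫🟫🟦🟦⬛🟫🟫🟩⬜🟩❓❓❓
🟩🟫🔴🟩🟩🟫🟫🟦⬛⬛🟩❓❓❓
🟦🟩⬛⬛🟩🟩🟩⬜🟩🟩🟦🟩❓❓
🟩⬜⬛🟩🟩⬛🟩🟩⬜⬛🟩🟫❓❓
❓❓❓❓🟦🟦🟩🟩🟩🟫🟦🟦❓❓
❓❓❓❓❓❓🟦🟩🟩🟩🟩🟦❓❓
❓❓❓❓❓❓⬛🟫🟦🟫🟩🟩❓❓
❓❓❓❓❓❓❓⬜🟩⬜⬜⬛❓❓
❓❓❓❓❓❓🟩🟩⬜🟩🟫🟫❓❓
❓❓❓❓❓❓⬜🟦⬛🟩🟦⬛❓❓
❓❓❓❓❓❓🟩🟩🟩🟩🟩🟩❓❓
❓❓❓❓❓❓⬜🟦🟩⬜🟩🟩❓❓
❓❓❓❓❓❓⬜⬜🟩🟩⬜⬛❓❓
❓❓❓❓❓❓⬛🟩🟩⬛🟦🟩❓❓
❓❓❓❓❓❓🟩🟩⬜🟫🟩⬛🟦🟦
❓❓❓❓❓❓⬜⬜🟩🟩⬛⬜🟦⬜
❓❓❓❓❓❓🟩⬜🟩🟩⬜⬜🟫🟫
❓❓❓❓❓❓❓⬜🟫🟩🟩🟫🟩🟫
❓❓❓❓❓❓❓🟩🟩🟫🟫🟩🟫⬛
❓❓❓❓❓❓❓❓❓🟩🟦🟫⬛🟫


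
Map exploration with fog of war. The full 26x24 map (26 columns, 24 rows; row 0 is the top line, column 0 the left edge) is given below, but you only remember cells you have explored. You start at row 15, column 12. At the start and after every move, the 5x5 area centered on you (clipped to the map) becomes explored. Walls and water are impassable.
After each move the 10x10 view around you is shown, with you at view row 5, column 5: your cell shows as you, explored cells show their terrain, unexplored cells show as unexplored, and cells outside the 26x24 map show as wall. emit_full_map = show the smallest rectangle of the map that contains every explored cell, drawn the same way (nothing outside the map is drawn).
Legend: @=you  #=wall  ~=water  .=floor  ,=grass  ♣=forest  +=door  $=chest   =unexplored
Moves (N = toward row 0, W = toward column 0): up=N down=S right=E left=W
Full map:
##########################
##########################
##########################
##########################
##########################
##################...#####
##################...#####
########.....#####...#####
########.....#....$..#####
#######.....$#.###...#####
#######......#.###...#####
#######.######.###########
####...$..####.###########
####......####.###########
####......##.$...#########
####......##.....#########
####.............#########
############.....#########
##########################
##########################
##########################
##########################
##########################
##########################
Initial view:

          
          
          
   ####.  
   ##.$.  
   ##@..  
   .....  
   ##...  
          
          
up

          
          
          
   ####.  
   ####.  
   ##@$.  
   ##...  
   .....  
   ##...  
          

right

          
          
          
  ####.#  
  ####.#  
  ##.@..  
  ##....  
  ......  
  ##...   
          

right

          
          
          
 ####.##  
 ####.##  
 ##.$@..  
 ##.....  
 .......  
 ##...    
          

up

          
          
          
   ##.##  
 ####.##  
 ####@##  
 ##.$...  
 ##.....  
 .......  
 ##...    

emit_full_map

  ##.##
####.##
####@##
##.$...
##.....
.......
##...  

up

          
          
          
   .#.##  
   ##.##  
 ####@##  
 ####.##  
 ##.$...  
 ##.....  
 .......  

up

          
          
          
   $#.##  
   .#.##  
   ##@##  
 ####.##  
 ####.##  
 ##.$...  
 ##.....  

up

          
          
          
   .#...  
   $#.##  
   .#@##  
   ##.##  
 ####.##  
 ####.##  
 ##.$...  

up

          
          
          
   .####  
   .#...  
   $#@##  
   .#.##  
   ##.##  
 ####.##  
 ####.##  

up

          
          
          
   #####  
   .####  
   .#@..  
   $#.##  
   .#.##  
   ##.##  
 ####.##  

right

          
          
          
  ######  
  .#####  
  .#.@..  
  $#.###  
  .#.###  
  ##.##   
####.##   

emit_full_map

  ######
  .#####
  .#.@..
  $#.###
  .#.###
  ##.## 
####.## 
####.## 
##.$... 
##..... 
....... 
##...   

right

          
          
          
 ######.  
 .#####.  
 .#..@.$  
 $#.###.  
 .#.###.  
 ##.##    
###.##    

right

          
          
          
######..  
.#####..  
.#...@$.  
$#.###..  
.#.###..  
##.##     
##.##     

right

          
          
          
#####...  
#####...  
#....@..  
#.###...  
#.###...  
#.##      
#.##      

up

          
          
          
   ##...  
#####...  
#####@..  
#....$..  
#.###...  
#.###...  
#.##      

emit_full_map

      ##...
  ######...
  .#####@..
  .#....$..
  $#.###...
  .#.###...
  ##.##    
####.##    
####.##    
##.$...    
##.....    
.......    
##...      

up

          
          
          
   #####  
   ##...  
#####@..  
#####...  
#....$..  
#.###...  
#.###...  

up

          
          
          
   #####  
   #####  
   ##@..  
#####...  
#####...  
#....$..  
#.###...  

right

          
          
          
  ######  
  ######  
  ##.@.#  
####...#  
####...#  
....$..   
.###...   

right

          
          
          
 #######  
 #######  
 ##..@##  
###...##  
###...##  
...$..    
###...    

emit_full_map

      #######
      #######
      ##..@##
  ######...##
  .#####...##
  .#....$..  
  $#.###...  
  .#.###...  
  ##.##      
####.##      
####.##      
##.$...      
##.....      
.......      
##...        

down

          
          
 #######  
 #######  
 ##...##  
###..@##  
###...##  
...$..##  
###...    
###...    

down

          
 #######  
 #######  
 ##...##  
###...##  
###..@##  
...$..##  
###...##  
###...    
##        

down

 #######  
 #######  
 ##...##  
###...##  
###...##  
...$.@##  
###...##  
###...##  
##        
##        

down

 #######  
 ##...##  
###...##  
###...##  
...$..##  
###..@##  
###...##  
## #####  
##        
##        

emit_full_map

      #######
      #######
      ##...##
  ######...##
  .#####...##
  .#....$..##
  $#.###..@##
  .#.###...##
  ##.## #####
####.##      
####.##      
##.$...      
##.....      
.......      
##...        

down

 ##...##  
###...##  
###...##  
...$..##  
###...##  
###..@##  
## #####  
## #####  
##        
..        

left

  ##...## 
####...## 
####...## 
....$..## 
.###...## 
.###.@.## 
.######## 
.######## 
.##       
...       

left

   ##...##
#####...##
#####...##
#....$..##
#.###...##
#.###@..##
#.########
#.########
#.##      
$...      

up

   #######
   ##...##
#####...##
#####...##
#....$..##
#.###@..##
#.###...##
#.########
#.########
#.##      

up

   #######
   #######
   ##...##
#####...##
#####...##
#....@..##
#.###...##
#.###...##
#.########
#.########

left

    ######
    ######
    ##...#
######...#
.#####...#
.#...@$..#
$#.###...#
.#.###...#
##.#######
##.#######

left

     #####
     #####
     ##...
 ######...
 .#####...
 .#..@.$..
 $#.###...
 .#.###...
 ##.######
###.######

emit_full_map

      #######
      #######
      ##...##
  ######...##
  .#####...##
  .#..@.$..##
  $#.###...##
  .#.###...##
  ##.########
####.########
####.##      
##.$...      
##.....      
.......      
##...        

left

      ####
      ####
      ##..
  ######..
  .#####..
  .#.@..$.
  $#.###..
  .#.###..
  ##.#####
####.#####

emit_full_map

      #######
      #######
      ##...##
  ######...##
  .#####...##
  .#.@..$..##
  $#.###...##
  .#.###...##
  ##.########
####.########
####.##      
##.$...      
##.....      
.......      
##...        
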